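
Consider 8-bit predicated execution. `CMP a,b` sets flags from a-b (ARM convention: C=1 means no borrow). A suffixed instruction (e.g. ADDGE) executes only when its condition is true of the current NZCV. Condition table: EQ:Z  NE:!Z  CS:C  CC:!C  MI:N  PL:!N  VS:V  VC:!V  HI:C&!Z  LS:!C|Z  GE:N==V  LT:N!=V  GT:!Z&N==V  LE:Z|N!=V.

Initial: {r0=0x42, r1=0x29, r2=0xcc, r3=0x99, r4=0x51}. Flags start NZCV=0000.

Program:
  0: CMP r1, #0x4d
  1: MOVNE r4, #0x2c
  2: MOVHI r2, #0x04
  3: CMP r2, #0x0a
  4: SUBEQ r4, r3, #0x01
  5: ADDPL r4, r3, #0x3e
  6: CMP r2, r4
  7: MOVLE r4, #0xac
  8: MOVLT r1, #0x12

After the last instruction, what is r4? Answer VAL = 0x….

0: ✓ CMP  NZCV=1000
1: ✓ MOVNE  r4←0x2c
2: · MOVHI
3: ✓ CMP  NZCV=1010
4: · SUBEQ
5: · ADDPL
6: ✓ CMP  NZCV=1010
7: ✓ MOVLE  r4←0xac
8: ✓ MOVLT  r1←0x12

VAL = 0xac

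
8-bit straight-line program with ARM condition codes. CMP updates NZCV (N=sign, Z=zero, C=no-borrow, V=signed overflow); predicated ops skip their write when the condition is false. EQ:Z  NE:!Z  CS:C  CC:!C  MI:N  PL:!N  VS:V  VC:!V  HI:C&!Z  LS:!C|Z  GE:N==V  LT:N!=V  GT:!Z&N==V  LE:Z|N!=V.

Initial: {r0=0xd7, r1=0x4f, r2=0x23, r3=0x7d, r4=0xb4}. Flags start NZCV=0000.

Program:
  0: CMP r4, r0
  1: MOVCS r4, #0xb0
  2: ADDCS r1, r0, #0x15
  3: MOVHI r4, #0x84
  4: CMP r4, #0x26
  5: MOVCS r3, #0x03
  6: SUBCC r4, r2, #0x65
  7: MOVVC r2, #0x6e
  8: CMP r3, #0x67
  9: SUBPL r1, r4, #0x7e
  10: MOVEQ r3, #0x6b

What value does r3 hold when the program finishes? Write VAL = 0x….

[0] flags=1000 → (cmp)
[1] flags=1000 CS?F → skip
[2] flags=1000 CS?F → skip
[3] flags=1000 HI?F → skip
[4] flags=1010 → (cmp)
[5] flags=1010 CS?T → r3=0x03
[6] flags=1010 CC?F → skip
[7] flags=1010 VC?T → r2=0x6e
[8] flags=1000 → (cmp)
[9] flags=1000 PL?F → skip
[10] flags=1000 EQ?F → skip

VAL = 0x03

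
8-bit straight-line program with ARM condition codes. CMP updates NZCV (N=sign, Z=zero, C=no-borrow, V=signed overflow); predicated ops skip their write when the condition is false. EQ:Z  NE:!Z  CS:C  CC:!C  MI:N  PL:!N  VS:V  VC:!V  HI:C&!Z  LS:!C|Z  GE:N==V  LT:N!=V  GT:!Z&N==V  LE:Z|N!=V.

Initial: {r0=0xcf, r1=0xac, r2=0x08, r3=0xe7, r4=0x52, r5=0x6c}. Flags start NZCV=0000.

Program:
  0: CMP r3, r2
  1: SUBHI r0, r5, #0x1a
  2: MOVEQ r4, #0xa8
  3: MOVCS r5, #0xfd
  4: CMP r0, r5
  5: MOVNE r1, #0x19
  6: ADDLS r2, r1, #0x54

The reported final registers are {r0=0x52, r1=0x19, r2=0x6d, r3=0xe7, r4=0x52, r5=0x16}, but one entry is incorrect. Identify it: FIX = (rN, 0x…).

[0] flags=1010 → (cmp)
[1] flags=1010 HI?T → r0=0x52
[2] flags=1010 EQ?F → skip
[3] flags=1010 CS?T → r5=0xfd
[4] flags=0000 → (cmp)
[5] flags=0000 NE?T → r1=0x19
[6] flags=0000 LS?T → r2=0x6d

FIX = (r5, 0xfd)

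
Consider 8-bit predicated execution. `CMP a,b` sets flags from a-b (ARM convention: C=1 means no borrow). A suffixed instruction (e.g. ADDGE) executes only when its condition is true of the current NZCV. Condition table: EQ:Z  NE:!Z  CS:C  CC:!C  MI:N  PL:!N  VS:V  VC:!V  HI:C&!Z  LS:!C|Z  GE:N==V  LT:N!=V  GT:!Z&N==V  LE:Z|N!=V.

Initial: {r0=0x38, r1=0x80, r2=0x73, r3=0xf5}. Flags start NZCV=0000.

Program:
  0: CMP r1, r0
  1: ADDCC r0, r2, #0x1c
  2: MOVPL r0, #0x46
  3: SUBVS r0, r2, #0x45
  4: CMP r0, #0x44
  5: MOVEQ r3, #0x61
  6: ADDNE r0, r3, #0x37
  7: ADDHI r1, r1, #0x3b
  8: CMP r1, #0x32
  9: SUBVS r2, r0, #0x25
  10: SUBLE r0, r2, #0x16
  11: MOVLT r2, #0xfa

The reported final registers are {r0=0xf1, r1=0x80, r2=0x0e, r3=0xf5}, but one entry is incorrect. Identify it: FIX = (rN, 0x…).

FIX = (r2, 0xfa)

0: ✓ CMP  NZCV=0011
1: · ADDCC
2: ✓ MOVPL  r0←0x46
3: ✓ SUBVS  r0←0x2e
4: ✓ CMP  NZCV=1000
5: · MOVEQ
6: ✓ ADDNE  r0←0x2c
7: · ADDHI
8: ✓ CMP  NZCV=0011
9: ✓ SUBVS  r2←0x07
10: ✓ SUBLE  r0←0xf1
11: ✓ MOVLT  r2←0xfa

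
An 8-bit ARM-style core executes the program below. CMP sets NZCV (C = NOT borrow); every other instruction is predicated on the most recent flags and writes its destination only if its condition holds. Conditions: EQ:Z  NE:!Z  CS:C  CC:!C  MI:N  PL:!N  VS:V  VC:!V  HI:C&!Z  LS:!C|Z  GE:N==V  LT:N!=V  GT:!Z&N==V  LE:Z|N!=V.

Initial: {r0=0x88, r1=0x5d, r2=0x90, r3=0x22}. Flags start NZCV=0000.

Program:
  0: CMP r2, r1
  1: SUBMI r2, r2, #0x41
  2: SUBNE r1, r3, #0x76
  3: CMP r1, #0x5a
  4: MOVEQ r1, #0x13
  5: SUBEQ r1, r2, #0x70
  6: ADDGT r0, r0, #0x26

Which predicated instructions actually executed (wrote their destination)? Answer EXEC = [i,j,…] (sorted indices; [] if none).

EXEC = [2]

[0] flags=0011 → (cmp)
[1] flags=0011 MI?F → skip
[2] flags=0011 NE?T → r1=0xac
[3] flags=0011 → (cmp)
[4] flags=0011 EQ?F → skip
[5] flags=0011 EQ?F → skip
[6] flags=0011 GT?F → skip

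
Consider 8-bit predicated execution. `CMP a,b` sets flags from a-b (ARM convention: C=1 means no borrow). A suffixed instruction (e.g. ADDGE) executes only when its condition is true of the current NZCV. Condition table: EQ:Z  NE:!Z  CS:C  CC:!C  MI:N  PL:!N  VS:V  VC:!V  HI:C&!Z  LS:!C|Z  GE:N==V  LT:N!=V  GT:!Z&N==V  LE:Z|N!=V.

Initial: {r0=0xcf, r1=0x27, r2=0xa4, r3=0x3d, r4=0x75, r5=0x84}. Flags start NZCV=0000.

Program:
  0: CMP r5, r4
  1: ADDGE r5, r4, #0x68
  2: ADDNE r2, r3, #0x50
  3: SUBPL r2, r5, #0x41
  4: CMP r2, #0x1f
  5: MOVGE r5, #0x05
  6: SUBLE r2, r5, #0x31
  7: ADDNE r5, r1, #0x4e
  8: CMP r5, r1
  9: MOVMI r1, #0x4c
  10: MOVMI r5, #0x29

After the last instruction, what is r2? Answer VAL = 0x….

0: ✓ CMP  NZCV=0011
1: · ADDGE
2: ✓ ADDNE  r2←0x8d
3: ✓ SUBPL  r2←0x43
4: ✓ CMP  NZCV=0010
5: ✓ MOVGE  r5←0x05
6: · SUBLE
7: ✓ ADDNE  r5←0x75
8: ✓ CMP  NZCV=0010
9: · MOVMI
10: · MOVMI

VAL = 0x43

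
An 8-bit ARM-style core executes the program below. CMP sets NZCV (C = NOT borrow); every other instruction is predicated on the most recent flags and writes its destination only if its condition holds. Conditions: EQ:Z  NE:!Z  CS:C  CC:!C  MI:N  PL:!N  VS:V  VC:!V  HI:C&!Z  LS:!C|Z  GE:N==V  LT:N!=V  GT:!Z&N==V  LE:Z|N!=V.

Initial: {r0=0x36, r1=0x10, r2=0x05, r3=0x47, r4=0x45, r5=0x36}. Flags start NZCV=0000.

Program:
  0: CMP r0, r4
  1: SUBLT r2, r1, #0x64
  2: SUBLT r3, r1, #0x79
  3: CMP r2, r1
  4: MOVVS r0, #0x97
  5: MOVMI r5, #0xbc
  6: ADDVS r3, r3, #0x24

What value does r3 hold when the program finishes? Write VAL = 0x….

[0] flags=1000 → (cmp)
[1] flags=1000 LT?T → r2=0xac
[2] flags=1000 LT?T → r3=0x97
[3] flags=1010 → (cmp)
[4] flags=1010 VS?F → skip
[5] flags=1010 MI?T → r5=0xbc
[6] flags=1010 VS?F → skip

VAL = 0x97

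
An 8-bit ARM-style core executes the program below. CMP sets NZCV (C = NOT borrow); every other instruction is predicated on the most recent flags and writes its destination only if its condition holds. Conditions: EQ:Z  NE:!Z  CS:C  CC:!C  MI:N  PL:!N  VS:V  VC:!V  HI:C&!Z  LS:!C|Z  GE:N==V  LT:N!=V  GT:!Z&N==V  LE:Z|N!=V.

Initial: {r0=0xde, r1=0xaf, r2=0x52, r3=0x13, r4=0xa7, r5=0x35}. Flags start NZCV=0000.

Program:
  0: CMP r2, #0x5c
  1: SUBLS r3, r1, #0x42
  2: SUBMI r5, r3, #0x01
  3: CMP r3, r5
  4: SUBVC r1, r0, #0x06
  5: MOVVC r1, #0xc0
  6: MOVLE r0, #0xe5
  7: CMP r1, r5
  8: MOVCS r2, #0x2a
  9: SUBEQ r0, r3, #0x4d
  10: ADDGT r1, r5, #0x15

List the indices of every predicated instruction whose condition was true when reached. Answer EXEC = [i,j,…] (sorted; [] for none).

EXEC = [1,2,4,5,8]

[0] flags=1000 → (cmp)
[1] flags=1000 LS?T → r3=0x6d
[2] flags=1000 MI?T → r5=0x6c
[3] flags=0010 → (cmp)
[4] flags=0010 VC?T → r1=0xd8
[5] flags=0010 VC?T → r1=0xc0
[6] flags=0010 LE?F → skip
[7] flags=0011 → (cmp)
[8] flags=0011 CS?T → r2=0x2a
[9] flags=0011 EQ?F → skip
[10] flags=0011 GT?F → skip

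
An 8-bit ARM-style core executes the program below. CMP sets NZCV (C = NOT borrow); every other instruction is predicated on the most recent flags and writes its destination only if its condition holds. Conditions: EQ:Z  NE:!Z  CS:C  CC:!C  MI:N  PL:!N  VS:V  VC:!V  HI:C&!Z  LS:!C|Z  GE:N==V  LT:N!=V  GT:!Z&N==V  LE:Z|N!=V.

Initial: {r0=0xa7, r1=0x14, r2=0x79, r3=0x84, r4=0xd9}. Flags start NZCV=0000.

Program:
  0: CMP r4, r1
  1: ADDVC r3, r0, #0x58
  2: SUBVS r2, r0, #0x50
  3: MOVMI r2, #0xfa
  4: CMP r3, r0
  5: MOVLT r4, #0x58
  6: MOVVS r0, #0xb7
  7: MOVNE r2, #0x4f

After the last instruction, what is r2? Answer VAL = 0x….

VAL = 0x4f

[0] flags=1010 → (cmp)
[1] flags=1010 VC?T → r3=0xff
[2] flags=1010 VS?F → skip
[3] flags=1010 MI?T → r2=0xfa
[4] flags=0010 → (cmp)
[5] flags=0010 LT?F → skip
[6] flags=0010 VS?F → skip
[7] flags=0010 NE?T → r2=0x4f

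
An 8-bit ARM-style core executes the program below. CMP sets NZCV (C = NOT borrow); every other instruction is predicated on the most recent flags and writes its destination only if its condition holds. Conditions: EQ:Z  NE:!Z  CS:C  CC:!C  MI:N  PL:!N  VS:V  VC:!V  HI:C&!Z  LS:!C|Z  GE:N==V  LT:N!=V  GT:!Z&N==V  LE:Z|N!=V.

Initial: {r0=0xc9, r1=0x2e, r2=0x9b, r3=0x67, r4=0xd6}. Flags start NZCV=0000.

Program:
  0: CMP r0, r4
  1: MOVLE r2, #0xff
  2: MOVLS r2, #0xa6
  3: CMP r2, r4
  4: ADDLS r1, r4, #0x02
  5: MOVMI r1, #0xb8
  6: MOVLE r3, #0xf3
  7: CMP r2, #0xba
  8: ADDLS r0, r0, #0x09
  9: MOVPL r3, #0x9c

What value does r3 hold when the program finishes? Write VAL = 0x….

0: ✓ CMP  NZCV=1000
1: ✓ MOVLE  r2←0xff
2: ✓ MOVLS  r2←0xa6
3: ✓ CMP  NZCV=1000
4: ✓ ADDLS  r1←0xd8
5: ✓ MOVMI  r1←0xb8
6: ✓ MOVLE  r3←0xf3
7: ✓ CMP  NZCV=1000
8: ✓ ADDLS  r0←0xd2
9: · MOVPL

VAL = 0xf3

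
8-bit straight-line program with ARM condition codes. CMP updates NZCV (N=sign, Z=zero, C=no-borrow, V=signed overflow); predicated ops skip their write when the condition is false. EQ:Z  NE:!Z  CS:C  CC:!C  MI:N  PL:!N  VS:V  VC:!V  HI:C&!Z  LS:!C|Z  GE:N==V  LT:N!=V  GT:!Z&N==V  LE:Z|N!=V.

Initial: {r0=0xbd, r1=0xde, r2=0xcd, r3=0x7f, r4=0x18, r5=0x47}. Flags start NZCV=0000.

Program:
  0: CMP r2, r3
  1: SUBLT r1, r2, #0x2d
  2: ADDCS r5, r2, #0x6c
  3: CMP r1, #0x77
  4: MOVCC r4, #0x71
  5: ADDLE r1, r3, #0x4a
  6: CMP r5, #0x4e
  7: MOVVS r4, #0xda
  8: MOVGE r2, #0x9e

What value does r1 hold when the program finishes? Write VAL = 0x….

0: ✓ CMP  NZCV=0011
1: ✓ SUBLT  r1←0xa0
2: ✓ ADDCS  r5←0x39
3: ✓ CMP  NZCV=0011
4: · MOVCC
5: ✓ ADDLE  r1←0xc9
6: ✓ CMP  NZCV=1000
7: · MOVVS
8: · MOVGE

VAL = 0xc9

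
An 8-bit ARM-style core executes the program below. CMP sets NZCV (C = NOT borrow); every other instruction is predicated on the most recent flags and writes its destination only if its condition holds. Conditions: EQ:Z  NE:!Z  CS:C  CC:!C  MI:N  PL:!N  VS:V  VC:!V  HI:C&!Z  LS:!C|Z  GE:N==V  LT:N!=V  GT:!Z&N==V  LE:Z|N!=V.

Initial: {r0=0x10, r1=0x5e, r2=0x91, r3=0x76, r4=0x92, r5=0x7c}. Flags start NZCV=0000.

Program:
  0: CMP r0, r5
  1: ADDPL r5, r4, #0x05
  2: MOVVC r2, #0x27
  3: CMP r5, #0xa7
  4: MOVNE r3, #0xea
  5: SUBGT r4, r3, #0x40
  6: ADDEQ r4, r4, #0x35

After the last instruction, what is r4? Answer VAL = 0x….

VAL = 0xaa

0: ✓ CMP  NZCV=1000
1: · ADDPL
2: ✓ MOVVC  r2←0x27
3: ✓ CMP  NZCV=1001
4: ✓ MOVNE  r3←0xea
5: ✓ SUBGT  r4←0xaa
6: · ADDEQ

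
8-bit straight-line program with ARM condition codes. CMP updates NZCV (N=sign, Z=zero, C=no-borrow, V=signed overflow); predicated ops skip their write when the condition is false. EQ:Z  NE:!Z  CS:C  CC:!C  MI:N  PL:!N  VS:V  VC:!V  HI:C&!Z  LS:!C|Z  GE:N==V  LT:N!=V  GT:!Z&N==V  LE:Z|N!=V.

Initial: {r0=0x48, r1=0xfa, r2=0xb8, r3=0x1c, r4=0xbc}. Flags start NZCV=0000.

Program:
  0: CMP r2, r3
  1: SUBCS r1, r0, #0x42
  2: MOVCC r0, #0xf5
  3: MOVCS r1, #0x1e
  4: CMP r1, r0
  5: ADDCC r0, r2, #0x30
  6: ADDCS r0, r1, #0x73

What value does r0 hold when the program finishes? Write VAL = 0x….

VAL = 0xe8

0: ✓ CMP  NZCV=1010
1: ✓ SUBCS  r1←0x06
2: · MOVCC
3: ✓ MOVCS  r1←0x1e
4: ✓ CMP  NZCV=1000
5: ✓ ADDCC  r0←0xe8
6: · ADDCS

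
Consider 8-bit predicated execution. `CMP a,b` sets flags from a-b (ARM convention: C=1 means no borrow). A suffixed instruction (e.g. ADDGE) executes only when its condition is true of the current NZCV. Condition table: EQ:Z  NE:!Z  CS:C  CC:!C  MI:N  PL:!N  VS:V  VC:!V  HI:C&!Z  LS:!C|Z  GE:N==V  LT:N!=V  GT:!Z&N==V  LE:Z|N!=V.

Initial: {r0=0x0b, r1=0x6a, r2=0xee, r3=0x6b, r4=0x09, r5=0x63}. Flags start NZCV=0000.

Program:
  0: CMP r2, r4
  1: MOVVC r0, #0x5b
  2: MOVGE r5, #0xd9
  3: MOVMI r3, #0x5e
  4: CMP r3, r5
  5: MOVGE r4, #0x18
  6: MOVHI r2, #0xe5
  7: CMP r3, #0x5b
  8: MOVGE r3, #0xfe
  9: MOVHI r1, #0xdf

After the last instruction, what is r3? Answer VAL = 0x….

[0] flags=1010 → (cmp)
[1] flags=1010 VC?T → r0=0x5b
[2] flags=1010 GE?F → skip
[3] flags=1010 MI?T → r3=0x5e
[4] flags=1000 → (cmp)
[5] flags=1000 GE?F → skip
[6] flags=1000 HI?F → skip
[7] flags=0010 → (cmp)
[8] flags=0010 GE?T → r3=0xfe
[9] flags=0010 HI?T → r1=0xdf

VAL = 0xfe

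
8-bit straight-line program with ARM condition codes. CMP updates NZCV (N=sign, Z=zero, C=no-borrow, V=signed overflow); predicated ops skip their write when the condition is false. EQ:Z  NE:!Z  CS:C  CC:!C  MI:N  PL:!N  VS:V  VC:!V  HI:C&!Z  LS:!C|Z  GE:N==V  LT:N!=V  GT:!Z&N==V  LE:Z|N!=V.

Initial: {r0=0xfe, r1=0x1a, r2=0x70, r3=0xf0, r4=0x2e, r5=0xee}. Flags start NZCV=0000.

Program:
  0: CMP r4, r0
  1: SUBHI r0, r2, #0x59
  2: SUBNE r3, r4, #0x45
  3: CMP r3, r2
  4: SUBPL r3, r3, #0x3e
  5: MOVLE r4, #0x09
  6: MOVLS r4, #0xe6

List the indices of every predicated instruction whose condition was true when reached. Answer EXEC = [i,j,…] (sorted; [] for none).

EXEC = [2,4,5]

[0] flags=0000 → (cmp)
[1] flags=0000 HI?F → skip
[2] flags=0000 NE?T → r3=0xe9
[3] flags=0011 → (cmp)
[4] flags=0011 PL?T → r3=0xab
[5] flags=0011 LE?T → r4=0x09
[6] flags=0011 LS?F → skip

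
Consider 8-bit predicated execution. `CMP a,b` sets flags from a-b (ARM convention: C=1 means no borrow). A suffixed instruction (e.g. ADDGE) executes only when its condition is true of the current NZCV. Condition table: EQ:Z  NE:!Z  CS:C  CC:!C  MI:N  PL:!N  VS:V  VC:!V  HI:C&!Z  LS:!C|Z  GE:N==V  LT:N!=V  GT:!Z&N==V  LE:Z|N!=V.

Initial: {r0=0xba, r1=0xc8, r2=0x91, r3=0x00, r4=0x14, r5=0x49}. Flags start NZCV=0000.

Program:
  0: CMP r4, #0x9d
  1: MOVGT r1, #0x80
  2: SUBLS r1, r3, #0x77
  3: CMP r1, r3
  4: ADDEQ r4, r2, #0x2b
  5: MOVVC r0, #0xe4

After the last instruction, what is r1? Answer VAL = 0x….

VAL = 0x89

0: ✓ CMP  NZCV=0000
1: ✓ MOVGT  r1←0x80
2: ✓ SUBLS  r1←0x89
3: ✓ CMP  NZCV=1010
4: · ADDEQ
5: ✓ MOVVC  r0←0xe4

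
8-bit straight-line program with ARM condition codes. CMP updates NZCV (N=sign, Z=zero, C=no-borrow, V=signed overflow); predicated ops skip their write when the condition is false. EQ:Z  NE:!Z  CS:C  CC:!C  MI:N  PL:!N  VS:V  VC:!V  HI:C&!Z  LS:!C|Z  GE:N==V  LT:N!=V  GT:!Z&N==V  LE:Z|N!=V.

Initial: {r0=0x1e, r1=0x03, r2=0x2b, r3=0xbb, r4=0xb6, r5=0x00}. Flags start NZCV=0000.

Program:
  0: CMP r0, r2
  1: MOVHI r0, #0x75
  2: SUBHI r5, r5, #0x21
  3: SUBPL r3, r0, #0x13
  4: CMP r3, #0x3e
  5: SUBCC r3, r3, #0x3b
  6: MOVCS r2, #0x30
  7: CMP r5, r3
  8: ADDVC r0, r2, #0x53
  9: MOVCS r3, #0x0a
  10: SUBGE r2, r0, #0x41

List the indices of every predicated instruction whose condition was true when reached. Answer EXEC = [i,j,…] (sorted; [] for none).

[0] flags=1000 → (cmp)
[1] flags=1000 HI?F → skip
[2] flags=1000 HI?F → skip
[3] flags=1000 PL?F → skip
[4] flags=0011 → (cmp)
[5] flags=0011 CC?F → skip
[6] flags=0011 CS?T → r2=0x30
[7] flags=0000 → (cmp)
[8] flags=0000 VC?T → r0=0x83
[9] flags=0000 CS?F → skip
[10] flags=0000 GE?T → r2=0x42

EXEC = [6,8,10]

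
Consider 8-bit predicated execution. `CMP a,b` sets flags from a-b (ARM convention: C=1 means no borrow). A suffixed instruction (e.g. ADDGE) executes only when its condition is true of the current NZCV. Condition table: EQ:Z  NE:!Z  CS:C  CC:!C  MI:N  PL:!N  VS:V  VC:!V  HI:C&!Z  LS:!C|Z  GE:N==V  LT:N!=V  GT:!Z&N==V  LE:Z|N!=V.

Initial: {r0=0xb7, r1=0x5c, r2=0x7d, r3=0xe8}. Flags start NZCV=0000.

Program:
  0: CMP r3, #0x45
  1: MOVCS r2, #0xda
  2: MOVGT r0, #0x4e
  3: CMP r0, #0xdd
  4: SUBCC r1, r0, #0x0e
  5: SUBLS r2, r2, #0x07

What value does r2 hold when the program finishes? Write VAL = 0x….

0: ✓ CMP  NZCV=1010
1: ✓ MOVCS  r2←0xda
2: · MOVGT
3: ✓ CMP  NZCV=1000
4: ✓ SUBCC  r1←0xa9
5: ✓ SUBLS  r2←0xd3

VAL = 0xd3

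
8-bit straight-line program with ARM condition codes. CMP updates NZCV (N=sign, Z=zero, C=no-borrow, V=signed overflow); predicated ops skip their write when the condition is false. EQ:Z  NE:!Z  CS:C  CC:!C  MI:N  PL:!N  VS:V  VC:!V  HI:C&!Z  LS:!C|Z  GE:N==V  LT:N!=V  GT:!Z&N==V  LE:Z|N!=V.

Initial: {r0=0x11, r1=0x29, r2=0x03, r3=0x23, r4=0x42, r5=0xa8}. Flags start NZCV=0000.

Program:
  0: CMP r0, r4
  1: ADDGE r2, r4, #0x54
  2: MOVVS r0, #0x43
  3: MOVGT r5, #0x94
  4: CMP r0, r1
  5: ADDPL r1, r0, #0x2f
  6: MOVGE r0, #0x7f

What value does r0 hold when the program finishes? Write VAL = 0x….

VAL = 0x11

[0] flags=1000 → (cmp)
[1] flags=1000 GE?F → skip
[2] flags=1000 VS?F → skip
[3] flags=1000 GT?F → skip
[4] flags=1000 → (cmp)
[5] flags=1000 PL?F → skip
[6] flags=1000 GE?F → skip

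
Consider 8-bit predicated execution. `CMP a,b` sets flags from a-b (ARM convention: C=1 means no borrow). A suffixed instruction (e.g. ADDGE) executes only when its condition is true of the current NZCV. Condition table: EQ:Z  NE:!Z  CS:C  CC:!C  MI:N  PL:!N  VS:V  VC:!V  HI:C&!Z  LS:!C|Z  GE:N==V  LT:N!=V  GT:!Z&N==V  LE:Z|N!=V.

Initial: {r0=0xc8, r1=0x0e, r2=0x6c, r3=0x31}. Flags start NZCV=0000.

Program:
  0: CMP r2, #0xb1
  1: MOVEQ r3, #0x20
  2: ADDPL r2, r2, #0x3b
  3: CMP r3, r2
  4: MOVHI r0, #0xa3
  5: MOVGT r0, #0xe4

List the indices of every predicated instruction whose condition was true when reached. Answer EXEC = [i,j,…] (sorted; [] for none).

[0] flags=1001 → (cmp)
[1] flags=1001 EQ?F → skip
[2] flags=1001 PL?F → skip
[3] flags=1000 → (cmp)
[4] flags=1000 HI?F → skip
[5] flags=1000 GT?F → skip

EXEC = []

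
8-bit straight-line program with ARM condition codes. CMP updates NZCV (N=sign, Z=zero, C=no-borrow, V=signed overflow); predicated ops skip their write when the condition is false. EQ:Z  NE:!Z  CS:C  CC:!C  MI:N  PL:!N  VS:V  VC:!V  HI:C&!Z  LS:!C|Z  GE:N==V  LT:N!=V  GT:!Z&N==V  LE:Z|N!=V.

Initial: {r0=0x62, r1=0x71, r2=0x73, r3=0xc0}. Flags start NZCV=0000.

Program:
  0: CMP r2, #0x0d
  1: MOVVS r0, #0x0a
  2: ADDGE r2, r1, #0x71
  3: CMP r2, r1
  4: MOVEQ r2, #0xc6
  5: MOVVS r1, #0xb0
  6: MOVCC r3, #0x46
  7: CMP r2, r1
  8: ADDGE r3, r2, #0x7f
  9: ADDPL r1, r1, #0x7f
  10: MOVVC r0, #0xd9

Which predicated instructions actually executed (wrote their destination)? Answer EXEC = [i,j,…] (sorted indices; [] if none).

EXEC = [2,5,8,9,10]

[0] flags=0010 → (cmp)
[1] flags=0010 VS?F → skip
[2] flags=0010 GE?T → r2=0xe2
[3] flags=0011 → (cmp)
[4] flags=0011 EQ?F → skip
[5] flags=0011 VS?T → r1=0xb0
[6] flags=0011 CC?F → skip
[7] flags=0010 → (cmp)
[8] flags=0010 GE?T → r3=0x61
[9] flags=0010 PL?T → r1=0x2f
[10] flags=0010 VC?T → r0=0xd9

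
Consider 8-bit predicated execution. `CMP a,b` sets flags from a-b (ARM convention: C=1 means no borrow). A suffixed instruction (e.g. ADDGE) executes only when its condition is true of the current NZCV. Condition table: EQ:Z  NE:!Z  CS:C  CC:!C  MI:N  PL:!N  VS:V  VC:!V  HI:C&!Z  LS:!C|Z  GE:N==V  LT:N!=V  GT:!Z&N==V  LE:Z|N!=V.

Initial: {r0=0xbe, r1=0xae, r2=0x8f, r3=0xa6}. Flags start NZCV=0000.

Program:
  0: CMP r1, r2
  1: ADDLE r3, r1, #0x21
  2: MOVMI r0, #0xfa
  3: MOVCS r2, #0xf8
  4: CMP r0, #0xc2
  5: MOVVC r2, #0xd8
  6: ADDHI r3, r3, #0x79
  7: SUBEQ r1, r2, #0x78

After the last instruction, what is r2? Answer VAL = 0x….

VAL = 0xd8

[0] flags=0010 → (cmp)
[1] flags=0010 LE?F → skip
[2] flags=0010 MI?F → skip
[3] flags=0010 CS?T → r2=0xf8
[4] flags=1000 → (cmp)
[5] flags=1000 VC?T → r2=0xd8
[6] flags=1000 HI?F → skip
[7] flags=1000 EQ?F → skip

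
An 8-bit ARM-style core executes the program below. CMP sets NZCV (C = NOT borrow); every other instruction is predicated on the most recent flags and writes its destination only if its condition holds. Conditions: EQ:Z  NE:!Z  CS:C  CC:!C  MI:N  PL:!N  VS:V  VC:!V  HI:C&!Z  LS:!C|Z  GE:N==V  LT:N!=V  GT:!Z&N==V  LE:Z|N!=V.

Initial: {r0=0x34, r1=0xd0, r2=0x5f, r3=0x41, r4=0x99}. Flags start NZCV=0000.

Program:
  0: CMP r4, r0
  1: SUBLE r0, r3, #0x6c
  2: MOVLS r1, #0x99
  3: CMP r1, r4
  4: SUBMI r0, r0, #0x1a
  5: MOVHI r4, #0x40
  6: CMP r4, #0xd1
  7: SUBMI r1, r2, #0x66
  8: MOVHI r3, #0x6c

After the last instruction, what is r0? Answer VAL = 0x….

0: ✓ CMP  NZCV=0011
1: ✓ SUBLE  r0←0xd5
2: · MOVLS
3: ✓ CMP  NZCV=0010
4: · SUBMI
5: ✓ MOVHI  r4←0x40
6: ✓ CMP  NZCV=0000
7: · SUBMI
8: · MOVHI

VAL = 0xd5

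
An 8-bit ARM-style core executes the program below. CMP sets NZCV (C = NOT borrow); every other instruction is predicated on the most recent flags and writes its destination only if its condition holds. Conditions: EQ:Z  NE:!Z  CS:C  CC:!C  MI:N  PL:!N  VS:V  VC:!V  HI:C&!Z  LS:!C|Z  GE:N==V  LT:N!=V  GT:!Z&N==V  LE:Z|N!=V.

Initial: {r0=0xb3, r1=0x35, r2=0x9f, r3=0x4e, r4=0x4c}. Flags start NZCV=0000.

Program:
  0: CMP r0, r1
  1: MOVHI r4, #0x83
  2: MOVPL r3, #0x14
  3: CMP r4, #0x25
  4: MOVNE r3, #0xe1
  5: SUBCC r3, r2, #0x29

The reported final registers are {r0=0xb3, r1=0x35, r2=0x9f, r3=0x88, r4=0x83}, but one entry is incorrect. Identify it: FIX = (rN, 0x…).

FIX = (r3, 0xe1)

0: ✓ CMP  NZCV=0011
1: ✓ MOVHI  r4←0x83
2: ✓ MOVPL  r3←0x14
3: ✓ CMP  NZCV=0011
4: ✓ MOVNE  r3←0xe1
5: · SUBCC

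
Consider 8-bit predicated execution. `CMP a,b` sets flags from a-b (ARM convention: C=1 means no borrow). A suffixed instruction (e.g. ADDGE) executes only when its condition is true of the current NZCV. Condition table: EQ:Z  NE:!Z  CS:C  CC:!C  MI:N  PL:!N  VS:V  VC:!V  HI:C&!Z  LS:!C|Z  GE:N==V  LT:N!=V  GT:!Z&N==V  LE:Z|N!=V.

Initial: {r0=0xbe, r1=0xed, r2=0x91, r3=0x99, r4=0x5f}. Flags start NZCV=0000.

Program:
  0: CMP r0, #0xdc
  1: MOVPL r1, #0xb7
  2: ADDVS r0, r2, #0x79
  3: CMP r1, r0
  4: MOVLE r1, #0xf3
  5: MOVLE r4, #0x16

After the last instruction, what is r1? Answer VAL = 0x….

VAL = 0xed

[0] flags=1000 → (cmp)
[1] flags=1000 PL?F → skip
[2] flags=1000 VS?F → skip
[3] flags=0010 → (cmp)
[4] flags=0010 LE?F → skip
[5] flags=0010 LE?F → skip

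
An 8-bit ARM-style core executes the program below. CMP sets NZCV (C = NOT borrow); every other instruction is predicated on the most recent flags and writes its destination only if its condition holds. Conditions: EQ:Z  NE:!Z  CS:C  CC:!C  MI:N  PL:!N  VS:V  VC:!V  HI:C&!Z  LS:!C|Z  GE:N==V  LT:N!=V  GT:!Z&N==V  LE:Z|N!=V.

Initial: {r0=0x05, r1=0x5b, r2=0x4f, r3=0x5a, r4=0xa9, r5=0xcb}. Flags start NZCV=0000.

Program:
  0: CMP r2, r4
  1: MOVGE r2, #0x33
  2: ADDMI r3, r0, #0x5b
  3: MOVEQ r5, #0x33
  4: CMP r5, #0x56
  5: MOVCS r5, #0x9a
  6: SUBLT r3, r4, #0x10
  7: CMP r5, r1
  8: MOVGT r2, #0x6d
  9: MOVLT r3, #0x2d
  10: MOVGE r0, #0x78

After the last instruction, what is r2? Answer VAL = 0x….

[0] flags=1001 → (cmp)
[1] flags=1001 GE?T → r2=0x33
[2] flags=1001 MI?T → r3=0x60
[3] flags=1001 EQ?F → skip
[4] flags=0011 → (cmp)
[5] flags=0011 CS?T → r5=0x9a
[6] flags=0011 LT?T → r3=0x99
[7] flags=0011 → (cmp)
[8] flags=0011 GT?F → skip
[9] flags=0011 LT?T → r3=0x2d
[10] flags=0011 GE?F → skip

VAL = 0x33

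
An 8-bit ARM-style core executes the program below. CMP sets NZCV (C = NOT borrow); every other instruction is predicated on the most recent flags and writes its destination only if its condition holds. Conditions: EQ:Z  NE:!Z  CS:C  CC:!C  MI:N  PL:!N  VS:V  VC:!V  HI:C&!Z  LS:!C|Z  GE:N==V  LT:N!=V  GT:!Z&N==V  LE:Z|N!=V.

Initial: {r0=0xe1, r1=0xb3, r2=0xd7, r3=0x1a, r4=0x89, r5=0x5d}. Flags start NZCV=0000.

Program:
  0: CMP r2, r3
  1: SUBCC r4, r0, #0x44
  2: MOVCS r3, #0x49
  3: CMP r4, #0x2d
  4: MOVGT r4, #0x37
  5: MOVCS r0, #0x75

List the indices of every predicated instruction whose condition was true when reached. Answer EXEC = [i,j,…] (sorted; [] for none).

0: ✓ CMP  NZCV=1010
1: · SUBCC
2: ✓ MOVCS  r3←0x49
3: ✓ CMP  NZCV=0011
4: · MOVGT
5: ✓ MOVCS  r0←0x75

EXEC = [2,5]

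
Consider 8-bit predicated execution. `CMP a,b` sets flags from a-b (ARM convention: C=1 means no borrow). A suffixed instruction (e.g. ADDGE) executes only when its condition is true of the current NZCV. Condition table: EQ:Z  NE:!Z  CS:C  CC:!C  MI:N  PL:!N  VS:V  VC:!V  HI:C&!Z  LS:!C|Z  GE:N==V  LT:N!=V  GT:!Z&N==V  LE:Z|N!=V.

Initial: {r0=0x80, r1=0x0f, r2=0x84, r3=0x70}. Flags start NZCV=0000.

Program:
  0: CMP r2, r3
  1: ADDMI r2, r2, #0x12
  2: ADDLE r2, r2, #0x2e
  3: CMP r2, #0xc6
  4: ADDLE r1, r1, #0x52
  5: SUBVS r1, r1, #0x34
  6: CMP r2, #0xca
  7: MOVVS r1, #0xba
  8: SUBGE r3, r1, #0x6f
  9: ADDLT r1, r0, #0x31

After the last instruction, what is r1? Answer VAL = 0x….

0: ✓ CMP  NZCV=0011
1: · ADDMI
2: ✓ ADDLE  r2←0xb2
3: ✓ CMP  NZCV=1000
4: ✓ ADDLE  r1←0x61
5: · SUBVS
6: ✓ CMP  NZCV=1000
7: · MOVVS
8: · SUBGE
9: ✓ ADDLT  r1←0xb1

VAL = 0xb1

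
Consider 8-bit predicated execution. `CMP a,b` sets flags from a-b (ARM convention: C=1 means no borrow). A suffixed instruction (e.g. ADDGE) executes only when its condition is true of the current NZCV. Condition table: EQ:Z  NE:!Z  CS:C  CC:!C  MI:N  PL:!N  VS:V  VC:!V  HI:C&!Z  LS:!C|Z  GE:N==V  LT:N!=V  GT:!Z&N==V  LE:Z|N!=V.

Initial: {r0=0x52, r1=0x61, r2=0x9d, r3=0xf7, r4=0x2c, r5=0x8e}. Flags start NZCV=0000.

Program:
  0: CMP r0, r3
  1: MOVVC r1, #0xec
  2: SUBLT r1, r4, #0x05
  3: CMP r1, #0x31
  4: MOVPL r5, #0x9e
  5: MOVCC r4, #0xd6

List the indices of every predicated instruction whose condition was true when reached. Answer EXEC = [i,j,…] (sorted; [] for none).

[0] flags=0000 → (cmp)
[1] flags=0000 VC?T → r1=0xec
[2] flags=0000 LT?F → skip
[3] flags=1010 → (cmp)
[4] flags=1010 PL?F → skip
[5] flags=1010 CC?F → skip

EXEC = [1]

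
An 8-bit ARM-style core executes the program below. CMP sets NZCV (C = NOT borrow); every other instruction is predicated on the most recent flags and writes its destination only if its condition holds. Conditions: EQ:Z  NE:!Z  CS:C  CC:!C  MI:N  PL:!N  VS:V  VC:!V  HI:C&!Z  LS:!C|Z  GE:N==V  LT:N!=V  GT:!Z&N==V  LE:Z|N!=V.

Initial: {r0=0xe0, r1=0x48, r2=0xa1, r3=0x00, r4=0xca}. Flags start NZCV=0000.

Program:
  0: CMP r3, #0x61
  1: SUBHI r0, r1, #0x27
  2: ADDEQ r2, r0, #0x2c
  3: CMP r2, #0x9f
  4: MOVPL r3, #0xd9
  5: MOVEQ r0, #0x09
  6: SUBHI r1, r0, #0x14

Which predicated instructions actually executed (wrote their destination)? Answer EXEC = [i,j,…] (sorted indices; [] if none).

[0] flags=1000 → (cmp)
[1] flags=1000 HI?F → skip
[2] flags=1000 EQ?F → skip
[3] flags=0010 → (cmp)
[4] flags=0010 PL?T → r3=0xd9
[5] flags=0010 EQ?F → skip
[6] flags=0010 HI?T → r1=0xcc

EXEC = [4,6]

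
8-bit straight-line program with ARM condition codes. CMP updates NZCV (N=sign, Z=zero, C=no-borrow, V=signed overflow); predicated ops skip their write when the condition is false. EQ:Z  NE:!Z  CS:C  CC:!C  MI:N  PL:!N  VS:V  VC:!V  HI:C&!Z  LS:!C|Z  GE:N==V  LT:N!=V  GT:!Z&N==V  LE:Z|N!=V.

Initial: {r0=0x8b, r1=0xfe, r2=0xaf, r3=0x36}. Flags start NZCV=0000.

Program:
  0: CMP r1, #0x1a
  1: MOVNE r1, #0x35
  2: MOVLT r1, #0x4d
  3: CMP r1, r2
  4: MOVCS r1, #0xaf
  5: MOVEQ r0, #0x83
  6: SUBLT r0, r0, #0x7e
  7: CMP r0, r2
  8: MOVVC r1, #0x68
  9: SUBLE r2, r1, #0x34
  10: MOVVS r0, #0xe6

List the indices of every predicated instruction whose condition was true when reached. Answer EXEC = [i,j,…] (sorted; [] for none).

[0] flags=1010 → (cmp)
[1] flags=1010 NE?T → r1=0x35
[2] flags=1010 LT?T → r1=0x4d
[3] flags=1001 → (cmp)
[4] flags=1001 CS?F → skip
[5] flags=1001 EQ?F → skip
[6] flags=1001 LT?F → skip
[7] flags=1000 → (cmp)
[8] flags=1000 VC?T → r1=0x68
[9] flags=1000 LE?T → r2=0x34
[10] flags=1000 VS?F → skip

EXEC = [1,2,8,9]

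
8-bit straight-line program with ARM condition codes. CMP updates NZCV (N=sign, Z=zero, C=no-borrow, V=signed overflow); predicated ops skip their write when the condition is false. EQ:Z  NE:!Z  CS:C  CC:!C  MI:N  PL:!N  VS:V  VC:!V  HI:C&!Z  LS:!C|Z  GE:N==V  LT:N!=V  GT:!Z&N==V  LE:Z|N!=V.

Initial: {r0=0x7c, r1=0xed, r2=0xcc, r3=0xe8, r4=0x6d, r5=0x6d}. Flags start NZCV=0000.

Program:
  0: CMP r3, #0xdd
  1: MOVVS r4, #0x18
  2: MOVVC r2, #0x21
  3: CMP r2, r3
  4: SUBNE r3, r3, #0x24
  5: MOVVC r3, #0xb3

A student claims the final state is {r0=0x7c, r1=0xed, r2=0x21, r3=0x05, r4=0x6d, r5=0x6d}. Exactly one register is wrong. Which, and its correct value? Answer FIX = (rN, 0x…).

FIX = (r3, 0xb3)

0: ✓ CMP  NZCV=0010
1: · MOVVS
2: ✓ MOVVC  r2←0x21
3: ✓ CMP  NZCV=0000
4: ✓ SUBNE  r3←0xc4
5: ✓ MOVVC  r3←0xb3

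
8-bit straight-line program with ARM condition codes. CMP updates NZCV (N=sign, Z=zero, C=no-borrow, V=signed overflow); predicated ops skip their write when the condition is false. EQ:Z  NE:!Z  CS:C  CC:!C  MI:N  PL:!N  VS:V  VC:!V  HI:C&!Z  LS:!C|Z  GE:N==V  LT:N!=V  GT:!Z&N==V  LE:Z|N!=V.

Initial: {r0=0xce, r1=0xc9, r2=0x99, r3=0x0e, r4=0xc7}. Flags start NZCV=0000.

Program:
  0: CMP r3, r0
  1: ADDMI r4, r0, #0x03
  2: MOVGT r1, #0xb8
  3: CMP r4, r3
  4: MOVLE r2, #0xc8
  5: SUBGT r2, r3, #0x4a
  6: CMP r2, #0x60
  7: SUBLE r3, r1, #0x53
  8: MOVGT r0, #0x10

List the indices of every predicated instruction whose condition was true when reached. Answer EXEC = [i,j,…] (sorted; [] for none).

EXEC = [2,4,7]

0: ✓ CMP  NZCV=0000
1: · ADDMI
2: ✓ MOVGT  r1←0xb8
3: ✓ CMP  NZCV=1010
4: ✓ MOVLE  r2←0xc8
5: · SUBGT
6: ✓ CMP  NZCV=0011
7: ✓ SUBLE  r3←0x65
8: · MOVGT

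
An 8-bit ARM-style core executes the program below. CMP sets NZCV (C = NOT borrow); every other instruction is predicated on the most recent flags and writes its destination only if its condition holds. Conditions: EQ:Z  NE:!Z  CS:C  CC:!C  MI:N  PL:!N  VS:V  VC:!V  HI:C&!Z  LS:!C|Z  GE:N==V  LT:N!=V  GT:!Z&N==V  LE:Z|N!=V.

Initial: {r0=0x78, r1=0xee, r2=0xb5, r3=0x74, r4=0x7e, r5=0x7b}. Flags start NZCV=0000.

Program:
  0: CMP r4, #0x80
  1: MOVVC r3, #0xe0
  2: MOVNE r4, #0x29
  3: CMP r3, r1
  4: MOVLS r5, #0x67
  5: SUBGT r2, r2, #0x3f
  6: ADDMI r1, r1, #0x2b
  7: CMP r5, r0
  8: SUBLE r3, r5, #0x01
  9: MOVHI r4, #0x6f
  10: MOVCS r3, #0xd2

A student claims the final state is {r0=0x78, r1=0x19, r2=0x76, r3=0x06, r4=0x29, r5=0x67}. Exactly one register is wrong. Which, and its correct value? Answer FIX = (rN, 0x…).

FIX = (r3, 0x66)

0: ✓ CMP  NZCV=1001
1: · MOVVC
2: ✓ MOVNE  r4←0x29
3: ✓ CMP  NZCV=1001
4: ✓ MOVLS  r5←0x67
5: ✓ SUBGT  r2←0x76
6: ✓ ADDMI  r1←0x19
7: ✓ CMP  NZCV=1000
8: ✓ SUBLE  r3←0x66
9: · MOVHI
10: · MOVCS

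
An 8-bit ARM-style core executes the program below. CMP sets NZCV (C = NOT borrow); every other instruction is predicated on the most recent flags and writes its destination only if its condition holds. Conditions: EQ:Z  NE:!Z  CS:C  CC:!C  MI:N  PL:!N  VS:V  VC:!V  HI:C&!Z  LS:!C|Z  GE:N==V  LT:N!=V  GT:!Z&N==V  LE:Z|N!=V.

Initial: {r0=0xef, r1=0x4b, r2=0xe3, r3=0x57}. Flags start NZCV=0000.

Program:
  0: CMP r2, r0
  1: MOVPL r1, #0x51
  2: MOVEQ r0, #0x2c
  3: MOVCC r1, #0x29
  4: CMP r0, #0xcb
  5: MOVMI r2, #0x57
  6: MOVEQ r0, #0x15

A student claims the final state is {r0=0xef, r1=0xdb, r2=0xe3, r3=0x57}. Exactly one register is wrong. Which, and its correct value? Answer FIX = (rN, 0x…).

0: ✓ CMP  NZCV=1000
1: · MOVPL
2: · MOVEQ
3: ✓ MOVCC  r1←0x29
4: ✓ CMP  NZCV=0010
5: · MOVMI
6: · MOVEQ

FIX = (r1, 0x29)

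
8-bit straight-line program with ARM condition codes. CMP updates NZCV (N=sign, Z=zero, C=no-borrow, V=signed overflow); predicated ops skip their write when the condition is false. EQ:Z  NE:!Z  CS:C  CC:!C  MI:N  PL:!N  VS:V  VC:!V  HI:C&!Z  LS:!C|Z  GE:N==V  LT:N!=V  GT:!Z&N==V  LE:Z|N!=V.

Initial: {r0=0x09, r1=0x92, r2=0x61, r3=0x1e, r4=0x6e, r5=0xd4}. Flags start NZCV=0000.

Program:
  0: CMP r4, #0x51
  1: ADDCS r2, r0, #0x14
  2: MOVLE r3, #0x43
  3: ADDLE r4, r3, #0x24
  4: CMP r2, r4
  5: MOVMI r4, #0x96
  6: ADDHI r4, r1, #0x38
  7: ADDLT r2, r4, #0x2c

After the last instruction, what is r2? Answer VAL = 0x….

[0] flags=0010 → (cmp)
[1] flags=0010 CS?T → r2=0x1d
[2] flags=0010 LE?F → skip
[3] flags=0010 LE?F → skip
[4] flags=1000 → (cmp)
[5] flags=1000 MI?T → r4=0x96
[6] flags=1000 HI?F → skip
[7] flags=1000 LT?T → r2=0xc2

VAL = 0xc2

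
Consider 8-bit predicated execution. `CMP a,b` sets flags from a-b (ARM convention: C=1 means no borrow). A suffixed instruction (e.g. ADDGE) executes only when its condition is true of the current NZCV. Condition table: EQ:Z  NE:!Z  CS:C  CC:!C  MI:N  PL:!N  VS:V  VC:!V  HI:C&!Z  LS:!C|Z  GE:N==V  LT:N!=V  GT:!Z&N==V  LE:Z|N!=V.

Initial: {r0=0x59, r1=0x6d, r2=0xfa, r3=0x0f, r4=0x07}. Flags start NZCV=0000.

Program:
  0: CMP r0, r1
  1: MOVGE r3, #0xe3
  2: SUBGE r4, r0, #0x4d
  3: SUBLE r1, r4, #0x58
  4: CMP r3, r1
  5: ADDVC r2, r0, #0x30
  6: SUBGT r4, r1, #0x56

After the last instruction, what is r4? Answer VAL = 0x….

VAL = 0x59

[0] flags=1000 → (cmp)
[1] flags=1000 GE?F → skip
[2] flags=1000 GE?F → skip
[3] flags=1000 LE?T → r1=0xaf
[4] flags=0000 → (cmp)
[5] flags=0000 VC?T → r2=0x89
[6] flags=0000 GT?T → r4=0x59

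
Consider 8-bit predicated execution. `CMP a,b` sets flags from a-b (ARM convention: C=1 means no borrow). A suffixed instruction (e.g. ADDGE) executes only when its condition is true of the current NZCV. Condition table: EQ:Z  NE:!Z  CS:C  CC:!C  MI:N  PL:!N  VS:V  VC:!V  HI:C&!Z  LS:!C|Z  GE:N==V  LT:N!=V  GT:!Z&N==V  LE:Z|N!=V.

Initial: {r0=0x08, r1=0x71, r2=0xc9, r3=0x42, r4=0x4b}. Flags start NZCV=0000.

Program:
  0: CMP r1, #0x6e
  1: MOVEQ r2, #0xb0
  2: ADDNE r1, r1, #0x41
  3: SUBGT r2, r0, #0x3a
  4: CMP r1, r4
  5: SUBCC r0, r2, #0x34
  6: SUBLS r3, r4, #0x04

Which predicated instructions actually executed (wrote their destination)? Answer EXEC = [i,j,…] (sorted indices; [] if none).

EXEC = [2,3]

[0] flags=0010 → (cmp)
[1] flags=0010 EQ?F → skip
[2] flags=0010 NE?T → r1=0xb2
[3] flags=0010 GT?T → r2=0xce
[4] flags=0011 → (cmp)
[5] flags=0011 CC?F → skip
[6] flags=0011 LS?F → skip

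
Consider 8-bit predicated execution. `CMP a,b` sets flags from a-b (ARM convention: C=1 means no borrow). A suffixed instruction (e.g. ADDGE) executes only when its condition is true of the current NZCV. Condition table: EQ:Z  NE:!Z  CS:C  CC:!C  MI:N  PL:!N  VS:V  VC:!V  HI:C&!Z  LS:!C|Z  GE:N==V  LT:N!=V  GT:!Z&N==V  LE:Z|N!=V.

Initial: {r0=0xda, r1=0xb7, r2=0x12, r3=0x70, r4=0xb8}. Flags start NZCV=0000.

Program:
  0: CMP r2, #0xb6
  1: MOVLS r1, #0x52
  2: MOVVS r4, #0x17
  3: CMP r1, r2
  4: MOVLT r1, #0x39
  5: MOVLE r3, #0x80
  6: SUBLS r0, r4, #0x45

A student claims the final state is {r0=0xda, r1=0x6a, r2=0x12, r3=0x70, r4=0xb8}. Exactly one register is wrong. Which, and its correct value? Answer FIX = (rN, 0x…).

FIX = (r1, 0x52)

[0] flags=0000 → (cmp)
[1] flags=0000 LS?T → r1=0x52
[2] flags=0000 VS?F → skip
[3] flags=0010 → (cmp)
[4] flags=0010 LT?F → skip
[5] flags=0010 LE?F → skip
[6] flags=0010 LS?F → skip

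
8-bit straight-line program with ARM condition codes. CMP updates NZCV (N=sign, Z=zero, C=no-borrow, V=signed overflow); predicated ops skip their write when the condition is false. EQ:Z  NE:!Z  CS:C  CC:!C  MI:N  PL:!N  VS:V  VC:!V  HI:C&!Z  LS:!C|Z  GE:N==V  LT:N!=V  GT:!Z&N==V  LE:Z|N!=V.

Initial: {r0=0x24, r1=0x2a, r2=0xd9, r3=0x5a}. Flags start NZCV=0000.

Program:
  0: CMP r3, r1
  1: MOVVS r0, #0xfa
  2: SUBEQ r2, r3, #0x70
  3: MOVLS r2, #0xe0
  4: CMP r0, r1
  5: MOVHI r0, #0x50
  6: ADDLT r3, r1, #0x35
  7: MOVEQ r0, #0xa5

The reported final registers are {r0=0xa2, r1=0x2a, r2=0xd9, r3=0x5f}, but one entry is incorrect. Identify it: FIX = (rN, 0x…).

FIX = (r0, 0x24)

0: ✓ CMP  NZCV=0010
1: · MOVVS
2: · SUBEQ
3: · MOVLS
4: ✓ CMP  NZCV=1000
5: · MOVHI
6: ✓ ADDLT  r3←0x5f
7: · MOVEQ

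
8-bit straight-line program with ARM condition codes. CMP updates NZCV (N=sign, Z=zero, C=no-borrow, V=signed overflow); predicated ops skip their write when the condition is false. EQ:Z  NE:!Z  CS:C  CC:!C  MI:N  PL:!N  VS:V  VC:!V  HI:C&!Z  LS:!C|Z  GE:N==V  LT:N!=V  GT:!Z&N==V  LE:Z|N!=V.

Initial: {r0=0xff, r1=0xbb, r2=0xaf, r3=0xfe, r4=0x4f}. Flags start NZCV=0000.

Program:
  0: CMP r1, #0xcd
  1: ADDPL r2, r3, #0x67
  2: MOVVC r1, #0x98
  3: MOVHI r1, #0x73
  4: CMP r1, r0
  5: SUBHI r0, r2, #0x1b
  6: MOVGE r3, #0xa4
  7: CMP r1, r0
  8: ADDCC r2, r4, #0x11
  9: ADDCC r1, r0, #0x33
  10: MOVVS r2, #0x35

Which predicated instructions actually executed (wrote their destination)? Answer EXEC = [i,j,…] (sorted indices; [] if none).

[0] flags=1000 → (cmp)
[1] flags=1000 PL?F → skip
[2] flags=1000 VC?T → r1=0x98
[3] flags=1000 HI?F → skip
[4] flags=1000 → (cmp)
[5] flags=1000 HI?F → skip
[6] flags=1000 GE?F → skip
[7] flags=1000 → (cmp)
[8] flags=1000 CC?T → r2=0x60
[9] flags=1000 CC?T → r1=0x32
[10] flags=1000 VS?F → skip

EXEC = [2,8,9]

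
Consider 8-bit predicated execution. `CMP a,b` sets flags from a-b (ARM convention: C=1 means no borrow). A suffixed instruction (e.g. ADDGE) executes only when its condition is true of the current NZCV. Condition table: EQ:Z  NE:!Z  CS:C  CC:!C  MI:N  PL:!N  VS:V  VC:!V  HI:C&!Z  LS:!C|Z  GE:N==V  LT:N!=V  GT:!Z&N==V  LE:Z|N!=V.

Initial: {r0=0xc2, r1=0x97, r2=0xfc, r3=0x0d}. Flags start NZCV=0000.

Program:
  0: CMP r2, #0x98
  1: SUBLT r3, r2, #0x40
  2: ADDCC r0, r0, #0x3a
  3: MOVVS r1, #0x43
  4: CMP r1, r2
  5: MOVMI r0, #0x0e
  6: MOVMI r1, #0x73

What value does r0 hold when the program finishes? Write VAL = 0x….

0: ✓ CMP  NZCV=0010
1: · SUBLT
2: · ADDCC
3: · MOVVS
4: ✓ CMP  NZCV=1000
5: ✓ MOVMI  r0←0x0e
6: ✓ MOVMI  r1←0x73

VAL = 0x0e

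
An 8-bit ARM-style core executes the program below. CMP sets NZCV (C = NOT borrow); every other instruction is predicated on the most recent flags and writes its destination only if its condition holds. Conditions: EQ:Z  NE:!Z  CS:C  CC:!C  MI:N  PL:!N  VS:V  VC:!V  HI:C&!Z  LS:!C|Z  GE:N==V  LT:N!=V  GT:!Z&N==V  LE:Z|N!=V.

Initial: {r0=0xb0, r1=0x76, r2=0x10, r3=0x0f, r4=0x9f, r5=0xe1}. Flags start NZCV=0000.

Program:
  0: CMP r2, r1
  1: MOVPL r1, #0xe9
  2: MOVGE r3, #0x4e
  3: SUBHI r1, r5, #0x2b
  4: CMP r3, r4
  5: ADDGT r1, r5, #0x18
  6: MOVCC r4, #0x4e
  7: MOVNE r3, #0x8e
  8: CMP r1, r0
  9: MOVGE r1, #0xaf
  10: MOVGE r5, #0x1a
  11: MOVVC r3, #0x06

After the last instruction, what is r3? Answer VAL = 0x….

0: ✓ CMP  NZCV=1000
1: · MOVPL
2: · MOVGE
3: · SUBHI
4: ✓ CMP  NZCV=0000
5: ✓ ADDGT  r1←0xf9
6: ✓ MOVCC  r4←0x4e
7: ✓ MOVNE  r3←0x8e
8: ✓ CMP  NZCV=0010
9: ✓ MOVGE  r1←0xaf
10: ✓ MOVGE  r5←0x1a
11: ✓ MOVVC  r3←0x06

VAL = 0x06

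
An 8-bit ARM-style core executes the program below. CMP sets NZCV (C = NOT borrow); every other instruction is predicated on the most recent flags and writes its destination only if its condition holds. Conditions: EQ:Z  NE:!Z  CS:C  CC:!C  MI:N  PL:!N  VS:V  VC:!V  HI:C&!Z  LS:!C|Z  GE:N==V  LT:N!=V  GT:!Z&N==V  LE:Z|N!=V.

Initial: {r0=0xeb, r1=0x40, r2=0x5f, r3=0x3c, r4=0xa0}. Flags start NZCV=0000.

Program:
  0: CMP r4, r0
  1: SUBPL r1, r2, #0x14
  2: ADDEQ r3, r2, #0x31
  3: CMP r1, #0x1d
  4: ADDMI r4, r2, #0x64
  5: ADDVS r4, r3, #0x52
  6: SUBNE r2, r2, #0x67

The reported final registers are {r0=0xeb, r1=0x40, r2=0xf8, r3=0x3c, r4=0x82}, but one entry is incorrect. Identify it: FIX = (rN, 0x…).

[0] flags=1000 → (cmp)
[1] flags=1000 PL?F → skip
[2] flags=1000 EQ?F → skip
[3] flags=0010 → (cmp)
[4] flags=0010 MI?F → skip
[5] flags=0010 VS?F → skip
[6] flags=0010 NE?T → r2=0xf8

FIX = (r4, 0xa0)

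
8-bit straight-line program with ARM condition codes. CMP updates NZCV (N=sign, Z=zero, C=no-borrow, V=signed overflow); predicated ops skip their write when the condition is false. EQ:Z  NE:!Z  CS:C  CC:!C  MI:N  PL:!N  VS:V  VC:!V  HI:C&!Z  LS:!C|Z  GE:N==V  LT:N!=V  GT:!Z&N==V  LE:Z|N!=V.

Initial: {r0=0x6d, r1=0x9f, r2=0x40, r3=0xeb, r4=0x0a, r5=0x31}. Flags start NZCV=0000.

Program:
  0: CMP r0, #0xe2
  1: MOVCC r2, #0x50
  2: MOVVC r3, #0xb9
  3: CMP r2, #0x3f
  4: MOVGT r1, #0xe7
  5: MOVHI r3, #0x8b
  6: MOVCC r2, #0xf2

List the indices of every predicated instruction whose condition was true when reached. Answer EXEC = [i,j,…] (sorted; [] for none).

[0] flags=1001 → (cmp)
[1] flags=1001 CC?T → r2=0x50
[2] flags=1001 VC?F → skip
[3] flags=0010 → (cmp)
[4] flags=0010 GT?T → r1=0xe7
[5] flags=0010 HI?T → r3=0x8b
[6] flags=0010 CC?F → skip

EXEC = [1,4,5]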